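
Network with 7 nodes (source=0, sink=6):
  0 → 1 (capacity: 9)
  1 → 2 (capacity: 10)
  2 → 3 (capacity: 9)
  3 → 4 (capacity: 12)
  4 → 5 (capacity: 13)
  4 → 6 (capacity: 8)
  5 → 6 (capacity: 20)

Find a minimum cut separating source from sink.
Min cut value = 9, edges: (2,3)

Min cut value: 9
Partition: S = [0, 1, 2], T = [3, 4, 5, 6]
Cut edges: (2,3)

By max-flow min-cut theorem, max flow = min cut = 9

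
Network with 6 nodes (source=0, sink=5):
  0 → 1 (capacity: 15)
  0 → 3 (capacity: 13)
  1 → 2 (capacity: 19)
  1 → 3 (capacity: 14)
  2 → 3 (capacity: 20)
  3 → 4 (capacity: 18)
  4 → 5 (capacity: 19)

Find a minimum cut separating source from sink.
Min cut value = 18, edges: (3,4)

Min cut value: 18
Partition: S = [0, 1, 2, 3], T = [4, 5]
Cut edges: (3,4)

By max-flow min-cut theorem, max flow = min cut = 18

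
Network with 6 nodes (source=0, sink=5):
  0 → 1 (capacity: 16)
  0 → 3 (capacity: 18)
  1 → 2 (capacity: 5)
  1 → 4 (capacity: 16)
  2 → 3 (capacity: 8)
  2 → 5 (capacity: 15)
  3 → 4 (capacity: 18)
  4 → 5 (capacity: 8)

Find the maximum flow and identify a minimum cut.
Max flow = 13, Min cut edges: (1,2), (4,5)

Maximum flow: 13
Minimum cut: (1,2), (4,5)
Partition: S = [0, 1, 3, 4], T = [2, 5]

Max-flow min-cut theorem verified: both equal 13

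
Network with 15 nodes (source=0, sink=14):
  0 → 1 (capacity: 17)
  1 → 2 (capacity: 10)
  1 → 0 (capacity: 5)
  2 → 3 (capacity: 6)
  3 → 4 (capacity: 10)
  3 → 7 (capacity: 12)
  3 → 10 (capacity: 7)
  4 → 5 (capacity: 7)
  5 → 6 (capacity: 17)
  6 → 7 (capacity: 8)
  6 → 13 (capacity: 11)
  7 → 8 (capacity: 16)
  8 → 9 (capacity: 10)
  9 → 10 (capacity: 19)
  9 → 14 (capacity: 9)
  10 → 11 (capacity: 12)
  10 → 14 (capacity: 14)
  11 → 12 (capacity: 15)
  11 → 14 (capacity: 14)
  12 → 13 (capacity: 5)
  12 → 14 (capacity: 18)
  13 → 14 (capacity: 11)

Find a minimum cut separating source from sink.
Min cut value = 6, edges: (2,3)

Min cut value: 6
Partition: S = [0, 1, 2], T = [3, 4, 5, 6, 7, 8, 9, 10, 11, 12, 13, 14]
Cut edges: (2,3)

By max-flow min-cut theorem, max flow = min cut = 6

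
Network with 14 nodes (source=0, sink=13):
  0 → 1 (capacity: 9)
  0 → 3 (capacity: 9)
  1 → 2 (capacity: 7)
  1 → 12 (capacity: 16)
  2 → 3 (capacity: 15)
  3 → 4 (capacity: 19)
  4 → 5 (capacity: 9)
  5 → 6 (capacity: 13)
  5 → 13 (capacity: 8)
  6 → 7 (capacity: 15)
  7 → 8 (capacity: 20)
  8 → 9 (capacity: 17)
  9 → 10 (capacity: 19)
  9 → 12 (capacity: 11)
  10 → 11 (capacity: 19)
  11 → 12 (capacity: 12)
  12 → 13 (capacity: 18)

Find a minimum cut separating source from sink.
Min cut value = 18, edges: (0,1), (4,5)

Min cut value: 18
Partition: S = [0, 2, 3, 4], T = [1, 5, 6, 7, 8, 9, 10, 11, 12, 13]
Cut edges: (0,1), (4,5)

By max-flow min-cut theorem, max flow = min cut = 18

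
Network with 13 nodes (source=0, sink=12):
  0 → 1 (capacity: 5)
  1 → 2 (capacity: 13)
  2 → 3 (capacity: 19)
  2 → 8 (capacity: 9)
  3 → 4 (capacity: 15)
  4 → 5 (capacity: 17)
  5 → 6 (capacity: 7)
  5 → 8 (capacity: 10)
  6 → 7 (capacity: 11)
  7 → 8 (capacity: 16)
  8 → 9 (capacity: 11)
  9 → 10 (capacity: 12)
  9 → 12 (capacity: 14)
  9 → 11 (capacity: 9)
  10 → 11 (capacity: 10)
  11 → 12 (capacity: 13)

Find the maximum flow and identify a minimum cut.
Max flow = 5, Min cut edges: (0,1)

Maximum flow: 5
Minimum cut: (0,1)
Partition: S = [0], T = [1, 2, 3, 4, 5, 6, 7, 8, 9, 10, 11, 12]

Max-flow min-cut theorem verified: both equal 5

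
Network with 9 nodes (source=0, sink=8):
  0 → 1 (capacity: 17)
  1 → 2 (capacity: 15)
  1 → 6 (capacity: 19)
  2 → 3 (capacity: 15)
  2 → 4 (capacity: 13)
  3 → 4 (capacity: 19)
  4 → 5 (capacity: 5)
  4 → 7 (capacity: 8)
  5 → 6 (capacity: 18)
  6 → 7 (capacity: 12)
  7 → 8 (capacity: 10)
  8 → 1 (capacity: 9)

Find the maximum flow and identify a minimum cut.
Max flow = 10, Min cut edges: (7,8)

Maximum flow: 10
Minimum cut: (7,8)
Partition: S = [0, 1, 2, 3, 4, 5, 6, 7], T = [8]

Max-flow min-cut theorem verified: both equal 10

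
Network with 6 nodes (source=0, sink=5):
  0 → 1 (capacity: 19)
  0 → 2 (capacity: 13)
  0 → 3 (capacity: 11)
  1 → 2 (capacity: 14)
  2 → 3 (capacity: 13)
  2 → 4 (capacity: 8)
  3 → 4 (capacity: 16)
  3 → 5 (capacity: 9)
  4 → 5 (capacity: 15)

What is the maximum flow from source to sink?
Maximum flow = 24

Max flow: 24

Flow assignment:
  0 → 1: 14/19
  0 → 2: 7/13
  0 → 3: 3/11
  1 → 2: 14/14
  2 → 3: 13/13
  2 → 4: 8/8
  3 → 4: 7/16
  3 → 5: 9/9
  4 → 5: 15/15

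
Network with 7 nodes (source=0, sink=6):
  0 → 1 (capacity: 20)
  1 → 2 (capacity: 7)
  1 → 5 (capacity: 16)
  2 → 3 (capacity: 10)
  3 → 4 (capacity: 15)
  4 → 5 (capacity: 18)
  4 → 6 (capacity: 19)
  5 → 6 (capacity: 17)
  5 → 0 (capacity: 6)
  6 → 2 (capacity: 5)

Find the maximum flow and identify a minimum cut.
Max flow = 20, Min cut edges: (0,1)

Maximum flow: 20
Minimum cut: (0,1)
Partition: S = [0], T = [1, 2, 3, 4, 5, 6]

Max-flow min-cut theorem verified: both equal 20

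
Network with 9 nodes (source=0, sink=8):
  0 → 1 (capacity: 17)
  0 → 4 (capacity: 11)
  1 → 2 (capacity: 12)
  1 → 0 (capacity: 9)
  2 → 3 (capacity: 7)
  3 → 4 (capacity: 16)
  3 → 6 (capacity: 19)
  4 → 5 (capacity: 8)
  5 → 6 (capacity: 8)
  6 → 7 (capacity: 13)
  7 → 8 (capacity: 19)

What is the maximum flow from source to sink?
Maximum flow = 13

Max flow: 13

Flow assignment:
  0 → 1: 7/17
  0 → 4: 6/11
  1 → 2: 7/12
  2 → 3: 7/7
  3 → 4: 2/16
  3 → 6: 5/19
  4 → 5: 8/8
  5 → 6: 8/8
  6 → 7: 13/13
  7 → 8: 13/19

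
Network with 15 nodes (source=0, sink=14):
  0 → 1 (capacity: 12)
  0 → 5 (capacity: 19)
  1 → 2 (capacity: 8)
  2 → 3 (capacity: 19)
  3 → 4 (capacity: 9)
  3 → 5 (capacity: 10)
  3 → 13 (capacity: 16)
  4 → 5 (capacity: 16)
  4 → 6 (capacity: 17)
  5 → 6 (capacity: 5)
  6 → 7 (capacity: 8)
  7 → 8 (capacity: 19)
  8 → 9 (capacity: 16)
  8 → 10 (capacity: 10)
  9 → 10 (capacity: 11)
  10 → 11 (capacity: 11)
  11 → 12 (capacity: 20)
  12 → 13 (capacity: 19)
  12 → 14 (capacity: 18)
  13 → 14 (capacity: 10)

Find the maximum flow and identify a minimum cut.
Max flow = 13, Min cut edges: (1,2), (5,6)

Maximum flow: 13
Minimum cut: (1,2), (5,6)
Partition: S = [0, 1, 5], T = [2, 3, 4, 6, 7, 8, 9, 10, 11, 12, 13, 14]

Max-flow min-cut theorem verified: both equal 13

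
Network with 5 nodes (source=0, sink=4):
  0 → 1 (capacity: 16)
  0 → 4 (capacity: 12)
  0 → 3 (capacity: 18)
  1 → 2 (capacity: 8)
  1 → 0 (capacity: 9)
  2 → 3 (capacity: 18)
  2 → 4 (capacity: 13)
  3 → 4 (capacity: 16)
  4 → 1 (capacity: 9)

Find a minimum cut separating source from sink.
Min cut value = 36, edges: (0,4), (1,2), (3,4)

Min cut value: 36
Partition: S = [0, 1, 3], T = [2, 4]
Cut edges: (0,4), (1,2), (3,4)

By max-flow min-cut theorem, max flow = min cut = 36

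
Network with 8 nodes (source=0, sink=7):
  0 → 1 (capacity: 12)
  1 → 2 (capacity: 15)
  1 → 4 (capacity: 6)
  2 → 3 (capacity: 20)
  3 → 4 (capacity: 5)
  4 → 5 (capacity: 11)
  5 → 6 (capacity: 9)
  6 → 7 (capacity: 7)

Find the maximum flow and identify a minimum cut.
Max flow = 7, Min cut edges: (6,7)

Maximum flow: 7
Minimum cut: (6,7)
Partition: S = [0, 1, 2, 3, 4, 5, 6], T = [7]

Max-flow min-cut theorem verified: both equal 7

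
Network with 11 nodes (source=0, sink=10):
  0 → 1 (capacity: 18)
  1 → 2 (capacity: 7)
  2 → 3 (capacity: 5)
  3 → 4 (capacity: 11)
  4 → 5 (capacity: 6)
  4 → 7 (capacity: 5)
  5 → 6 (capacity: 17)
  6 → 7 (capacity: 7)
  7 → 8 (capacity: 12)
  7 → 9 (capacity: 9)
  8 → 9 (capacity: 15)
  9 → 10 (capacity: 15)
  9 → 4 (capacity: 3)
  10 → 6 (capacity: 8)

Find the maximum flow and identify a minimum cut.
Max flow = 5, Min cut edges: (2,3)

Maximum flow: 5
Minimum cut: (2,3)
Partition: S = [0, 1, 2], T = [3, 4, 5, 6, 7, 8, 9, 10]

Max-flow min-cut theorem verified: both equal 5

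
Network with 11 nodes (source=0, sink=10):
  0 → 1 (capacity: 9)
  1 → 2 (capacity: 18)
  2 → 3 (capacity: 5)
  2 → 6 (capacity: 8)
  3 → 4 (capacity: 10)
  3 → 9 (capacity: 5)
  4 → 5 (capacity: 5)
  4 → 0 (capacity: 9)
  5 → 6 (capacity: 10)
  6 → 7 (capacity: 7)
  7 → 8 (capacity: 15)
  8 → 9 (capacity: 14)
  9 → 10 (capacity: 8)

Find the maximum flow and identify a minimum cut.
Max flow = 8, Min cut edges: (9,10)

Maximum flow: 8
Minimum cut: (9,10)
Partition: S = [0, 1, 2, 3, 4, 5, 6, 7, 8, 9], T = [10]

Max-flow min-cut theorem verified: both equal 8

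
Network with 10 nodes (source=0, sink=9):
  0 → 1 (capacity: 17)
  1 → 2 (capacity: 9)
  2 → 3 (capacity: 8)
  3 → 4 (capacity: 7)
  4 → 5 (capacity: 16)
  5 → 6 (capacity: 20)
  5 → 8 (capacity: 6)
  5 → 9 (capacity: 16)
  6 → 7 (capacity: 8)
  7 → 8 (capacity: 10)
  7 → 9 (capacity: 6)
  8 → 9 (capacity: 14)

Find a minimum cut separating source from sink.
Min cut value = 7, edges: (3,4)

Min cut value: 7
Partition: S = [0, 1, 2, 3], T = [4, 5, 6, 7, 8, 9]
Cut edges: (3,4)

By max-flow min-cut theorem, max flow = min cut = 7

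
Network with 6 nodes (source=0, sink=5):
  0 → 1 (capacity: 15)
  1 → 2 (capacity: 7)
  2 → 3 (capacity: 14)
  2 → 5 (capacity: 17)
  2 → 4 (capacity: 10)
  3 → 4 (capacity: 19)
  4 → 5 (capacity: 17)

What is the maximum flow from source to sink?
Maximum flow = 7

Max flow: 7

Flow assignment:
  0 → 1: 7/15
  1 → 2: 7/7
  2 → 5: 7/17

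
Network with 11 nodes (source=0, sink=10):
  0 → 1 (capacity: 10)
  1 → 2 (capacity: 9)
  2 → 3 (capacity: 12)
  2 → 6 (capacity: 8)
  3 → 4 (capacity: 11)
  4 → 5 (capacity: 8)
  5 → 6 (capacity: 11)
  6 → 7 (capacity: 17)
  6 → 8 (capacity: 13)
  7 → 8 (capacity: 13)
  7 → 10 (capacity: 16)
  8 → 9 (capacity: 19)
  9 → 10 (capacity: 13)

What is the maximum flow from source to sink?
Maximum flow = 9

Max flow: 9

Flow assignment:
  0 → 1: 9/10
  1 → 2: 9/9
  2 → 3: 1/12
  2 → 6: 8/8
  3 → 4: 1/11
  4 → 5: 1/8
  5 → 6: 1/11
  6 → 7: 9/17
  7 → 10: 9/16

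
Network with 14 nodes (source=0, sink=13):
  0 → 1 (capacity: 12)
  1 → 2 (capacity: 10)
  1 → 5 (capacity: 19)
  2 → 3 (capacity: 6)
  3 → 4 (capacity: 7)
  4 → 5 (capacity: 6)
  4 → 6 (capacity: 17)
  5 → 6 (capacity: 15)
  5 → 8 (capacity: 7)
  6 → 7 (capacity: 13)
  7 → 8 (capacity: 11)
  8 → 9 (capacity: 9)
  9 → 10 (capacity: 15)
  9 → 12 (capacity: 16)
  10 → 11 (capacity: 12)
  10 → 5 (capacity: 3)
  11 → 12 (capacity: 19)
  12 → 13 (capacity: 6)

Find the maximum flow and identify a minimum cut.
Max flow = 6, Min cut edges: (12,13)

Maximum flow: 6
Minimum cut: (12,13)
Partition: S = [0, 1, 2, 3, 4, 5, 6, 7, 8, 9, 10, 11, 12], T = [13]

Max-flow min-cut theorem verified: both equal 6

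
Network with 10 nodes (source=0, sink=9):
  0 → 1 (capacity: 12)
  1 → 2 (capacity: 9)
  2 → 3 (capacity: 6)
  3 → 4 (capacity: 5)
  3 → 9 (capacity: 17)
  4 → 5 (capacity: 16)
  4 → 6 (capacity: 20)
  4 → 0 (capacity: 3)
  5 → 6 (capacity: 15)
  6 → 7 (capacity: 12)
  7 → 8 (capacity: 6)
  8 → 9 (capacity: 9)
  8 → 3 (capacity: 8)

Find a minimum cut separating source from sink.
Min cut value = 6, edges: (2,3)

Min cut value: 6
Partition: S = [0, 1, 2], T = [3, 4, 5, 6, 7, 8, 9]
Cut edges: (2,3)

By max-flow min-cut theorem, max flow = min cut = 6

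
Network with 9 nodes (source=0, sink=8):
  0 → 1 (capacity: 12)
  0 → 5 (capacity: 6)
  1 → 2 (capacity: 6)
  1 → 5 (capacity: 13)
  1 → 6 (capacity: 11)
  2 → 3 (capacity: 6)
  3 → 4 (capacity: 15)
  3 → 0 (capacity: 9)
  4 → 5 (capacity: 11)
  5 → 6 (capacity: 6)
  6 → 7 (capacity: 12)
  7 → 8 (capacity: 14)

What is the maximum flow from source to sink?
Maximum flow = 12

Max flow: 12

Flow assignment:
  0 → 1: 6/12
  0 → 5: 6/6
  1 → 6: 6/11
  5 → 6: 6/6
  6 → 7: 12/12
  7 → 8: 12/14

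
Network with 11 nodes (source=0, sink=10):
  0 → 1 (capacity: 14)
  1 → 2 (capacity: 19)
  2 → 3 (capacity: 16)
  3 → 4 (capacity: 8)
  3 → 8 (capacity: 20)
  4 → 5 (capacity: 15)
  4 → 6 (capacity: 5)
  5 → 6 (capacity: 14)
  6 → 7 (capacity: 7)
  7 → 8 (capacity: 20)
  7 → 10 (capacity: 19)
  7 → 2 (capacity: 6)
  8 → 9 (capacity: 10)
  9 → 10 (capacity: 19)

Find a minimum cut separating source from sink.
Min cut value = 14, edges: (0,1)

Min cut value: 14
Partition: S = [0], T = [1, 2, 3, 4, 5, 6, 7, 8, 9, 10]
Cut edges: (0,1)

By max-flow min-cut theorem, max flow = min cut = 14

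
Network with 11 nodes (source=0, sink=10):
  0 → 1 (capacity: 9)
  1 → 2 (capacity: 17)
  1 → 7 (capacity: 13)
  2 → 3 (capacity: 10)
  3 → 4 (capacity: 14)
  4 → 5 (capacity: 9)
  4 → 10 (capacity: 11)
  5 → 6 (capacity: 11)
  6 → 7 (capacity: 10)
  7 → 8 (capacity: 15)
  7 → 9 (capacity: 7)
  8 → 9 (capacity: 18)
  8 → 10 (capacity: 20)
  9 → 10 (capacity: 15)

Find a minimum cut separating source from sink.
Min cut value = 9, edges: (0,1)

Min cut value: 9
Partition: S = [0], T = [1, 2, 3, 4, 5, 6, 7, 8, 9, 10]
Cut edges: (0,1)

By max-flow min-cut theorem, max flow = min cut = 9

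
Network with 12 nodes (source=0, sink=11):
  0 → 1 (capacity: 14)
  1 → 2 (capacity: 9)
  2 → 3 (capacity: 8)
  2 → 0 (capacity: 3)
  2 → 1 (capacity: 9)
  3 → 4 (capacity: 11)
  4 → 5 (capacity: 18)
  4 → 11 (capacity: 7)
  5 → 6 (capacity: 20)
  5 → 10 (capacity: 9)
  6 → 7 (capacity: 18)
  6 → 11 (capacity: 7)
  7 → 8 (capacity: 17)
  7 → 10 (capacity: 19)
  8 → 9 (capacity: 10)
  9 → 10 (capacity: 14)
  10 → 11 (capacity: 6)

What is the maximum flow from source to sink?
Maximum flow = 8

Max flow: 8

Flow assignment:
  0 → 1: 9/14
  1 → 2: 9/9
  2 → 3: 8/8
  2 → 0: 1/3
  3 → 4: 8/11
  4 → 5: 1/18
  4 → 11: 7/7
  5 → 6: 1/20
  6 → 11: 1/7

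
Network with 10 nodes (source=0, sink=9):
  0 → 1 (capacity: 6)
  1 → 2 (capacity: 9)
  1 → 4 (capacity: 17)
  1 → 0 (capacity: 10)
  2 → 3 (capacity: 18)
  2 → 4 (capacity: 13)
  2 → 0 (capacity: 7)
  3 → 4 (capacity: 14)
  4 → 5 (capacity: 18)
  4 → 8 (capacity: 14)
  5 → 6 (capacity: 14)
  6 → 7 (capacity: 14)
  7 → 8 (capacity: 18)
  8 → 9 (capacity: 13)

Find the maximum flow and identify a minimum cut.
Max flow = 6, Min cut edges: (0,1)

Maximum flow: 6
Minimum cut: (0,1)
Partition: S = [0], T = [1, 2, 3, 4, 5, 6, 7, 8, 9]

Max-flow min-cut theorem verified: both equal 6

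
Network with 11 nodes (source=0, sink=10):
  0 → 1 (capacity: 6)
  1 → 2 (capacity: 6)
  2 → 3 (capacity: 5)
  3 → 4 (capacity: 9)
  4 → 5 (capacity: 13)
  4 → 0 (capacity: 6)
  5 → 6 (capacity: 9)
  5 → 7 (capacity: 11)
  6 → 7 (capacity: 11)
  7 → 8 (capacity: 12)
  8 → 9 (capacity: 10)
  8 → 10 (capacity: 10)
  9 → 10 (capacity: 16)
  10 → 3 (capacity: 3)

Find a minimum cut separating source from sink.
Min cut value = 5, edges: (2,3)

Min cut value: 5
Partition: S = [0, 1, 2], T = [3, 4, 5, 6, 7, 8, 9, 10]
Cut edges: (2,3)

By max-flow min-cut theorem, max flow = min cut = 5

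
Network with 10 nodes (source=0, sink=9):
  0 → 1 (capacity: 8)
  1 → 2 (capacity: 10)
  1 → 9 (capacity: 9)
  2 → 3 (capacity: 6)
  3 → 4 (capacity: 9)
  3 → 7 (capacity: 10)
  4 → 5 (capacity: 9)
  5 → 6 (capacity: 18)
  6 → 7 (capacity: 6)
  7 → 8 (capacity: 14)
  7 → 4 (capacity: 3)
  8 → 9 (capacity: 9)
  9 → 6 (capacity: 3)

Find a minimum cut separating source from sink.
Min cut value = 8, edges: (0,1)

Min cut value: 8
Partition: S = [0], T = [1, 2, 3, 4, 5, 6, 7, 8, 9]
Cut edges: (0,1)

By max-flow min-cut theorem, max flow = min cut = 8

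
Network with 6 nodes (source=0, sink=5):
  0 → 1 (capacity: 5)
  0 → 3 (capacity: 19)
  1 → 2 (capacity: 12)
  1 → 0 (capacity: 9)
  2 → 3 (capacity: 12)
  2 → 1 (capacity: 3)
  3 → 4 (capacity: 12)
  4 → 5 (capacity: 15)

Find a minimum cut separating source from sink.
Min cut value = 12, edges: (3,4)

Min cut value: 12
Partition: S = [0, 1, 2, 3], T = [4, 5]
Cut edges: (3,4)

By max-flow min-cut theorem, max flow = min cut = 12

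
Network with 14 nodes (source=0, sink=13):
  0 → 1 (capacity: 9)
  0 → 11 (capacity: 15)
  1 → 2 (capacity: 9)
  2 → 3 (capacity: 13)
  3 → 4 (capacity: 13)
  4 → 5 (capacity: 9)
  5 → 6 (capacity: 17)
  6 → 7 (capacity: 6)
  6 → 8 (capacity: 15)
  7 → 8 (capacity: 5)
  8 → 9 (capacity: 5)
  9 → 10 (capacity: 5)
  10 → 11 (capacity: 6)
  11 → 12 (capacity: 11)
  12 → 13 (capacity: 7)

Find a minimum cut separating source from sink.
Min cut value = 7, edges: (12,13)

Min cut value: 7
Partition: S = [0, 1, 2, 3, 4, 5, 6, 7, 8, 9, 10, 11, 12], T = [13]
Cut edges: (12,13)

By max-flow min-cut theorem, max flow = min cut = 7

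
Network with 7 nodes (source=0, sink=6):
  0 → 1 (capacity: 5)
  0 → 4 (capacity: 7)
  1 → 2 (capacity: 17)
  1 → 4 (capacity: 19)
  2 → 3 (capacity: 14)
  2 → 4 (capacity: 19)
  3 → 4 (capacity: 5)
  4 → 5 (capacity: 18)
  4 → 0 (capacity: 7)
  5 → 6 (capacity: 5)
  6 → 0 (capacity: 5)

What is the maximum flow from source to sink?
Maximum flow = 5

Max flow: 5

Flow assignment:
  0 → 1: 5/5
  1 → 4: 5/19
  4 → 5: 5/18
  5 → 6: 5/5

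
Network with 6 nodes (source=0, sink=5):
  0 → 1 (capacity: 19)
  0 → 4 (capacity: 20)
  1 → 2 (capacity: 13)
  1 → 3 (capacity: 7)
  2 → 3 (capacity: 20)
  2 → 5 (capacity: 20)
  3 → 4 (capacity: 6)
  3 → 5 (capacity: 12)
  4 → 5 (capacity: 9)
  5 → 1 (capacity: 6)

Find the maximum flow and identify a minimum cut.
Max flow = 28, Min cut edges: (0,1), (4,5)

Maximum flow: 28
Minimum cut: (0,1), (4,5)
Partition: S = [0, 4], T = [1, 2, 3, 5]

Max-flow min-cut theorem verified: both equal 28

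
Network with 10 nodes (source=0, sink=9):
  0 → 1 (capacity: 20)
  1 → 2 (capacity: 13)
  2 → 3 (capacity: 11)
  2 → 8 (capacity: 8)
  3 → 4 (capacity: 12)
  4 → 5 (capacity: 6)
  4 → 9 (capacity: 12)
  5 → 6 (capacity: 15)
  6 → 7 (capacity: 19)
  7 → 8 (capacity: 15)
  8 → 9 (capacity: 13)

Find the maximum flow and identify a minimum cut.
Max flow = 13, Min cut edges: (1,2)

Maximum flow: 13
Minimum cut: (1,2)
Partition: S = [0, 1], T = [2, 3, 4, 5, 6, 7, 8, 9]

Max-flow min-cut theorem verified: both equal 13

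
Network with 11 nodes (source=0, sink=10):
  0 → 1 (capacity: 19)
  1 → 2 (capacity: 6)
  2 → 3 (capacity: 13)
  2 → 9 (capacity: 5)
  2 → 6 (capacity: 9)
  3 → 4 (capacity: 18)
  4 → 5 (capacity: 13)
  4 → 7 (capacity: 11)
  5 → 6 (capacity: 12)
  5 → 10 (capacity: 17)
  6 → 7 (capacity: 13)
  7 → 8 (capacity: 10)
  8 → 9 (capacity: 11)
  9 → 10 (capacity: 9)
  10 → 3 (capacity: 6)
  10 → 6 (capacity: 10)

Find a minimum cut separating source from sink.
Min cut value = 6, edges: (1,2)

Min cut value: 6
Partition: S = [0, 1], T = [2, 3, 4, 5, 6, 7, 8, 9, 10]
Cut edges: (1,2)

By max-flow min-cut theorem, max flow = min cut = 6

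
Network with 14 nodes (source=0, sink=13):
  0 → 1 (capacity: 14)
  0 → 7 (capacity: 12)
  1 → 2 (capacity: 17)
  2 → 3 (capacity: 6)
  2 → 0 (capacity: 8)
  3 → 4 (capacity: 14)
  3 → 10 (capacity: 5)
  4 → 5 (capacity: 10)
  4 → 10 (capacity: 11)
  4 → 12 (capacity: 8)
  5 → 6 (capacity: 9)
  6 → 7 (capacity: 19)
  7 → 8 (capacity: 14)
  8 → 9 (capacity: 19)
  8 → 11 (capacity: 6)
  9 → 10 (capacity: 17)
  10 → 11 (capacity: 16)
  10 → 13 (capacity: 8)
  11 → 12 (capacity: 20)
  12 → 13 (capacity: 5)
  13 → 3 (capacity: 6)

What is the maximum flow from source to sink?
Maximum flow = 13

Max flow: 13

Flow assignment:
  0 → 1: 6/14
  0 → 7: 8/12
  1 → 2: 6/17
  2 → 3: 5/6
  2 → 0: 1/8
  3 → 10: 5/5
  7 → 8: 8/14
  8 → 9: 6/19
  8 → 11: 2/6
  9 → 10: 6/17
  10 → 11: 3/16
  10 → 13: 8/8
  11 → 12: 5/20
  12 → 13: 5/5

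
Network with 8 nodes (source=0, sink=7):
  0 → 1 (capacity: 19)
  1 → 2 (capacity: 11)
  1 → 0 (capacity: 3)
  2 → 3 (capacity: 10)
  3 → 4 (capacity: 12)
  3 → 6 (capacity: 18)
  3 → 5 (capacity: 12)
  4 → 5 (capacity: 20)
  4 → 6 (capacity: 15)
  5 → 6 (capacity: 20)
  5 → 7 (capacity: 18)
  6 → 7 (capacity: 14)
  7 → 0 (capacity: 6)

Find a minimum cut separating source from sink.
Min cut value = 10, edges: (2,3)

Min cut value: 10
Partition: S = [0, 1, 2], T = [3, 4, 5, 6, 7]
Cut edges: (2,3)

By max-flow min-cut theorem, max flow = min cut = 10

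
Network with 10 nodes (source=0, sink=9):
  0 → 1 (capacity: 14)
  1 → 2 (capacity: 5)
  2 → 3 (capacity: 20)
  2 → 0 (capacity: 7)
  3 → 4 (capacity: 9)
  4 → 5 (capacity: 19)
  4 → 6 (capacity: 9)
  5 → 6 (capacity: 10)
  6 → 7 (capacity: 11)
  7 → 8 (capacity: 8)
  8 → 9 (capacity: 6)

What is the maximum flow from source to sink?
Maximum flow = 5

Max flow: 5

Flow assignment:
  0 → 1: 5/14
  1 → 2: 5/5
  2 → 3: 5/20
  3 → 4: 5/9
  4 → 6: 5/9
  6 → 7: 5/11
  7 → 8: 5/8
  8 → 9: 5/6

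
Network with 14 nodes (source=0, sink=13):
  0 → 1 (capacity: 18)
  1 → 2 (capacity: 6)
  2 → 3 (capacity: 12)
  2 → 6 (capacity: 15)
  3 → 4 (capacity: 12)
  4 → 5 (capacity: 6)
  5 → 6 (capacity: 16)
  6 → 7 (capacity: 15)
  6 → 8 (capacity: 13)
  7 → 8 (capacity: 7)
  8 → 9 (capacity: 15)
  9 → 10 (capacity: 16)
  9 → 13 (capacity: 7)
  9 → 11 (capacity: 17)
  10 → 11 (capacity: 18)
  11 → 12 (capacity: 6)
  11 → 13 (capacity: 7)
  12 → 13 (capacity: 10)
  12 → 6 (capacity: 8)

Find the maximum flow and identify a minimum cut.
Max flow = 6, Min cut edges: (1,2)

Maximum flow: 6
Minimum cut: (1,2)
Partition: S = [0, 1], T = [2, 3, 4, 5, 6, 7, 8, 9, 10, 11, 12, 13]

Max-flow min-cut theorem verified: both equal 6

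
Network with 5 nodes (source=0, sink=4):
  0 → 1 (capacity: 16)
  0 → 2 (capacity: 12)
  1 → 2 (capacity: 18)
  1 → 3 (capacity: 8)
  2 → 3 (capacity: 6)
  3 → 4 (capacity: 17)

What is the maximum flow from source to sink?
Maximum flow = 14

Max flow: 14

Flow assignment:
  0 → 1: 14/16
  1 → 2: 6/18
  1 → 3: 8/8
  2 → 3: 6/6
  3 → 4: 14/17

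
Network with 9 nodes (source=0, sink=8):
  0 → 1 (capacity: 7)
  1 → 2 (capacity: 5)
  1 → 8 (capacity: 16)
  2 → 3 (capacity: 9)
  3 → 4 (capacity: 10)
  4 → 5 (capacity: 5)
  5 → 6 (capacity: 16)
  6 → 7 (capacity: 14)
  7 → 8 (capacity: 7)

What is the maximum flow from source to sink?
Maximum flow = 7

Max flow: 7

Flow assignment:
  0 → 1: 7/7
  1 → 8: 7/16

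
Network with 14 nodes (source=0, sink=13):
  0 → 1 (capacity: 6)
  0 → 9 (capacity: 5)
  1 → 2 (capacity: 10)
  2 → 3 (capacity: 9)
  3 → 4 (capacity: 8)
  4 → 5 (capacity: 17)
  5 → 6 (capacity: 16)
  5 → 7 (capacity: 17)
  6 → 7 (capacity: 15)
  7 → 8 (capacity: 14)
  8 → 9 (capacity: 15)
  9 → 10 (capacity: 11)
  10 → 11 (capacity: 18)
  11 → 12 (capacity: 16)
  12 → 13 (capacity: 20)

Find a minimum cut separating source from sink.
Min cut value = 11, edges: (9,10)

Min cut value: 11
Partition: S = [0, 1, 2, 3, 4, 5, 6, 7, 8, 9], T = [10, 11, 12, 13]
Cut edges: (9,10)

By max-flow min-cut theorem, max flow = min cut = 11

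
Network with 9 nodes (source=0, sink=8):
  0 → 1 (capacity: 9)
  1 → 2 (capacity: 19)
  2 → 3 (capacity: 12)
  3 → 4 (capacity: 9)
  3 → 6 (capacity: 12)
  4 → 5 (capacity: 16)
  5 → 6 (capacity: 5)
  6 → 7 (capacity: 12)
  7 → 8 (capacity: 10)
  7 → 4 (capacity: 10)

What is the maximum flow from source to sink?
Maximum flow = 9

Max flow: 9

Flow assignment:
  0 → 1: 9/9
  1 → 2: 9/19
  2 → 3: 9/12
  3 → 6: 9/12
  6 → 7: 9/12
  7 → 8: 9/10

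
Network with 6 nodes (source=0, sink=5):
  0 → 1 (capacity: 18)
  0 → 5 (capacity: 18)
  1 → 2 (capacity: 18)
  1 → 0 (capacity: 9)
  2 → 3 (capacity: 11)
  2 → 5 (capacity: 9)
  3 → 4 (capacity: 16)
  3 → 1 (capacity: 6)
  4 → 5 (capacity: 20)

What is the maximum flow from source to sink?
Maximum flow = 36

Max flow: 36

Flow assignment:
  0 → 1: 18/18
  0 → 5: 18/18
  1 → 2: 18/18
  2 → 3: 9/11
  2 → 5: 9/9
  3 → 4: 9/16
  4 → 5: 9/20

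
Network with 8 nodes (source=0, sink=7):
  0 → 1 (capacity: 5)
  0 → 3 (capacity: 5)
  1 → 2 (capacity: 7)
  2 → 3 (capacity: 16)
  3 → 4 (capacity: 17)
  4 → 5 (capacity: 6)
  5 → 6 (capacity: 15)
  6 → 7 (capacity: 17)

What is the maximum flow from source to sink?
Maximum flow = 6

Max flow: 6

Flow assignment:
  0 → 1: 5/5
  0 → 3: 1/5
  1 → 2: 5/7
  2 → 3: 5/16
  3 → 4: 6/17
  4 → 5: 6/6
  5 → 6: 6/15
  6 → 7: 6/17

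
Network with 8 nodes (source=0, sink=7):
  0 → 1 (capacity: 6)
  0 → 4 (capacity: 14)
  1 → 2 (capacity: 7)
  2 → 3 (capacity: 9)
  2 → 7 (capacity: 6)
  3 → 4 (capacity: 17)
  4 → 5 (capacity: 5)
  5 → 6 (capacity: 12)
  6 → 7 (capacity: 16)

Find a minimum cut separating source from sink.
Min cut value = 11, edges: (2,7), (4,5)

Min cut value: 11
Partition: S = [0, 1, 2, 3, 4], T = [5, 6, 7]
Cut edges: (2,7), (4,5)

By max-flow min-cut theorem, max flow = min cut = 11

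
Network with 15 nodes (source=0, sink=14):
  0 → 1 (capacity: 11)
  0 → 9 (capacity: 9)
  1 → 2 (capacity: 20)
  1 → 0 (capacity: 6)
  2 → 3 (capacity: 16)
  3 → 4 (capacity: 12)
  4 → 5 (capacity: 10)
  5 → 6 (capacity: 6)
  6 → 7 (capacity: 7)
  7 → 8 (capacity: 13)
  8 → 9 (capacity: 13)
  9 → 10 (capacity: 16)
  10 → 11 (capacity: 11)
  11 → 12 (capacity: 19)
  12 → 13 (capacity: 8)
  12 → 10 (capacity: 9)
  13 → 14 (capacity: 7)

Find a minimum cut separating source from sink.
Min cut value = 7, edges: (13,14)

Min cut value: 7
Partition: S = [0, 1, 2, 3, 4, 5, 6, 7, 8, 9, 10, 11, 12, 13], T = [14]
Cut edges: (13,14)

By max-flow min-cut theorem, max flow = min cut = 7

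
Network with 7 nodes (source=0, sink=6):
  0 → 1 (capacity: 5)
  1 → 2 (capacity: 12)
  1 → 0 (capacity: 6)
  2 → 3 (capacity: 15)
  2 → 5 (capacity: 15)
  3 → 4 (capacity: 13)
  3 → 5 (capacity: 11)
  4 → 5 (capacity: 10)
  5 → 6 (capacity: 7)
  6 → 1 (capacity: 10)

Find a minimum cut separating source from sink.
Min cut value = 5, edges: (0,1)

Min cut value: 5
Partition: S = [0], T = [1, 2, 3, 4, 5, 6]
Cut edges: (0,1)

By max-flow min-cut theorem, max flow = min cut = 5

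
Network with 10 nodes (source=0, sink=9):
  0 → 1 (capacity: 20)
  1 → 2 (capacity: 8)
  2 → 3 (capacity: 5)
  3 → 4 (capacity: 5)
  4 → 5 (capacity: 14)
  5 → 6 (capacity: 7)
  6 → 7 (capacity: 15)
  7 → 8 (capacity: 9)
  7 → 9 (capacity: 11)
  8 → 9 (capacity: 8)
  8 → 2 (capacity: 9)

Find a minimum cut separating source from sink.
Min cut value = 5, edges: (3,4)

Min cut value: 5
Partition: S = [0, 1, 2, 3], T = [4, 5, 6, 7, 8, 9]
Cut edges: (3,4)

By max-flow min-cut theorem, max flow = min cut = 5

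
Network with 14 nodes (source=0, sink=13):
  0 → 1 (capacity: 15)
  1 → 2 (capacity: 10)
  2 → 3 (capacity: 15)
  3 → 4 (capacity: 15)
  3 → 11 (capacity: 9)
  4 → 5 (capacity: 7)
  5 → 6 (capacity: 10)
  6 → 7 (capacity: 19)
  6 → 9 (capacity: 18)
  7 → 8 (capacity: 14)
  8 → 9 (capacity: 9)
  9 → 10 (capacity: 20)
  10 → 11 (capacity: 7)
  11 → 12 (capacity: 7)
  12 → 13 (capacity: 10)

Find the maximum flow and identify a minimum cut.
Max flow = 7, Min cut edges: (11,12)

Maximum flow: 7
Minimum cut: (11,12)
Partition: S = [0, 1, 2, 3, 4, 5, 6, 7, 8, 9, 10, 11], T = [12, 13]

Max-flow min-cut theorem verified: both equal 7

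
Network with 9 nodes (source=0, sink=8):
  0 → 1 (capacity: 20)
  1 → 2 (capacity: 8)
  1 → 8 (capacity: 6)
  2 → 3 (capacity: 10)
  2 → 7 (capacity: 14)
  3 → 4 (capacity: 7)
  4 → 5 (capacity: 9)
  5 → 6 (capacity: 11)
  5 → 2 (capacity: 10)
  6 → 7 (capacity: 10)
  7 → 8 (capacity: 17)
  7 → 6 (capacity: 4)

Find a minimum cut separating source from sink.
Min cut value = 14, edges: (1,2), (1,8)

Min cut value: 14
Partition: S = [0, 1], T = [2, 3, 4, 5, 6, 7, 8]
Cut edges: (1,2), (1,8)

By max-flow min-cut theorem, max flow = min cut = 14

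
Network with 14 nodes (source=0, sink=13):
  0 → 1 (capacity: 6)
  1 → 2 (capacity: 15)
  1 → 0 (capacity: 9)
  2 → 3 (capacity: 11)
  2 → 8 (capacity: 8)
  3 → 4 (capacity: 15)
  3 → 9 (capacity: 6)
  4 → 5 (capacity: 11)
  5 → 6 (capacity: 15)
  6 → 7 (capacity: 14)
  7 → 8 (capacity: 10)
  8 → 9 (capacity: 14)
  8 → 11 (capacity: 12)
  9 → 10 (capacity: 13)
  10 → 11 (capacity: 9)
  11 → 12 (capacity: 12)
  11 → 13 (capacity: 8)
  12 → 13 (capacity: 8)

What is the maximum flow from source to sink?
Maximum flow = 6

Max flow: 6

Flow assignment:
  0 → 1: 6/6
  1 → 2: 6/15
  2 → 8: 6/8
  8 → 11: 6/12
  11 → 13: 6/8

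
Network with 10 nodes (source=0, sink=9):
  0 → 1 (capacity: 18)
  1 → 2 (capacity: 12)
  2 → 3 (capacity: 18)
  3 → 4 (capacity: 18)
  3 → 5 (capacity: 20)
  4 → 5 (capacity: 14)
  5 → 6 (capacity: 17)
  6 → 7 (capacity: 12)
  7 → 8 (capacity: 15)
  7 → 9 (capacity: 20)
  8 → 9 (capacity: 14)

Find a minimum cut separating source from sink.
Min cut value = 12, edges: (6,7)

Min cut value: 12
Partition: S = [0, 1, 2, 3, 4, 5, 6], T = [7, 8, 9]
Cut edges: (6,7)

By max-flow min-cut theorem, max flow = min cut = 12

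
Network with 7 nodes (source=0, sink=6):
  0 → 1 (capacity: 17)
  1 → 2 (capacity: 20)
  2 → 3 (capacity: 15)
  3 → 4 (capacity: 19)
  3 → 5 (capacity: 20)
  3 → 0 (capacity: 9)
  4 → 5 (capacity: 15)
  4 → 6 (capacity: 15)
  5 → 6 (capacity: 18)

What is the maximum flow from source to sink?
Maximum flow = 15

Max flow: 15

Flow assignment:
  0 → 1: 15/17
  1 → 2: 15/20
  2 → 3: 15/15
  3 → 4: 15/19
  4 → 6: 15/15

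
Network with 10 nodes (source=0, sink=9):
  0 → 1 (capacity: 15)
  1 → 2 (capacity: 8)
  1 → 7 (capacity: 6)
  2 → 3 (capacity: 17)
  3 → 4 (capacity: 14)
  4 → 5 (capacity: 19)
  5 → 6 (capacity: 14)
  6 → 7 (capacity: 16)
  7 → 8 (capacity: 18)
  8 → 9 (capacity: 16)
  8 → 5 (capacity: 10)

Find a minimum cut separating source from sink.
Min cut value = 14, edges: (1,2), (1,7)

Min cut value: 14
Partition: S = [0, 1], T = [2, 3, 4, 5, 6, 7, 8, 9]
Cut edges: (1,2), (1,7)

By max-flow min-cut theorem, max flow = min cut = 14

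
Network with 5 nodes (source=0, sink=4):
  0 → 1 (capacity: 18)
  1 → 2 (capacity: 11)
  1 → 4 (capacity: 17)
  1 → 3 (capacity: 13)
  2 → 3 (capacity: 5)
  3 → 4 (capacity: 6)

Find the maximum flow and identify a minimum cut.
Max flow = 18, Min cut edges: (0,1)

Maximum flow: 18
Minimum cut: (0,1)
Partition: S = [0], T = [1, 2, 3, 4]

Max-flow min-cut theorem verified: both equal 18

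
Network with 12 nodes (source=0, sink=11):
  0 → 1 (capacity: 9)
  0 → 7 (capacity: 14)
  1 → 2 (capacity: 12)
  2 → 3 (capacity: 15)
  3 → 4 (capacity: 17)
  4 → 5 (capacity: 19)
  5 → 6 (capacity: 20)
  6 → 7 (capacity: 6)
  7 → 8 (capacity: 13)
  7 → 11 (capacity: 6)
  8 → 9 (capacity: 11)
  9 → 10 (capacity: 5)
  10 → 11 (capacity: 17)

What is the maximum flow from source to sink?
Maximum flow = 11

Max flow: 11

Flow assignment:
  0 → 1: 6/9
  0 → 7: 5/14
  1 → 2: 6/12
  2 → 3: 6/15
  3 → 4: 6/17
  4 → 5: 6/19
  5 → 6: 6/20
  6 → 7: 6/6
  7 → 8: 5/13
  7 → 11: 6/6
  8 → 9: 5/11
  9 → 10: 5/5
  10 → 11: 5/17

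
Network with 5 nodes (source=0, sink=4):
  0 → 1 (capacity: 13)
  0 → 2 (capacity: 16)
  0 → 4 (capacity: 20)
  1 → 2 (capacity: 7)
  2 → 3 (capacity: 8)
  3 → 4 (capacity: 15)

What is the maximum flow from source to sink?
Maximum flow = 28

Max flow: 28

Flow assignment:
  0 → 1: 7/13
  0 → 2: 1/16
  0 → 4: 20/20
  1 → 2: 7/7
  2 → 3: 8/8
  3 → 4: 8/15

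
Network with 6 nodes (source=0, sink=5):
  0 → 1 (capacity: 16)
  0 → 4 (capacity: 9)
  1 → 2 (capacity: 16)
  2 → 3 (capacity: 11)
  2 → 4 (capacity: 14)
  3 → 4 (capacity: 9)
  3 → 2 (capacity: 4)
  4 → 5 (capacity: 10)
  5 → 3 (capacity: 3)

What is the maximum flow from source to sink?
Maximum flow = 10

Max flow: 10

Flow assignment:
  0 → 1: 10/16
  1 → 2: 10/16
  2 → 3: 2/11
  2 → 4: 8/14
  3 → 4: 2/9
  4 → 5: 10/10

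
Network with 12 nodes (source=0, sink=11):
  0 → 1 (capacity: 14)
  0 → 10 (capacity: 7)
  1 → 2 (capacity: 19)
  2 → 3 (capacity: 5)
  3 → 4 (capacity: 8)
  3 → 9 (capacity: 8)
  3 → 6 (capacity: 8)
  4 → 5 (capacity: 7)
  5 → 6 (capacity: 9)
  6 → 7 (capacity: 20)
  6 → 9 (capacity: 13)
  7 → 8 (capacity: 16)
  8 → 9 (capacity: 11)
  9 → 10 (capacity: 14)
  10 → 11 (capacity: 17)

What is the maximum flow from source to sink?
Maximum flow = 12

Max flow: 12

Flow assignment:
  0 → 1: 5/14
  0 → 10: 7/7
  1 → 2: 5/19
  2 → 3: 5/5
  3 → 9: 5/8
  9 → 10: 5/14
  10 → 11: 12/17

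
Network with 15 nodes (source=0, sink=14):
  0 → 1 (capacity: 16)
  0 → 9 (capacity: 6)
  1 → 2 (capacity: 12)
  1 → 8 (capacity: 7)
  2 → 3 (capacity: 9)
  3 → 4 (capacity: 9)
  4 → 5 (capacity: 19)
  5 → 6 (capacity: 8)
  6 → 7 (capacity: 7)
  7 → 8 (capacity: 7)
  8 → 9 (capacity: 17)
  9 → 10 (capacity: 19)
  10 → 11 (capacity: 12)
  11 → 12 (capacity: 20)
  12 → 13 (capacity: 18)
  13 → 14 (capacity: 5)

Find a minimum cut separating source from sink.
Min cut value = 5, edges: (13,14)

Min cut value: 5
Partition: S = [0, 1, 2, 3, 4, 5, 6, 7, 8, 9, 10, 11, 12, 13], T = [14]
Cut edges: (13,14)

By max-flow min-cut theorem, max flow = min cut = 5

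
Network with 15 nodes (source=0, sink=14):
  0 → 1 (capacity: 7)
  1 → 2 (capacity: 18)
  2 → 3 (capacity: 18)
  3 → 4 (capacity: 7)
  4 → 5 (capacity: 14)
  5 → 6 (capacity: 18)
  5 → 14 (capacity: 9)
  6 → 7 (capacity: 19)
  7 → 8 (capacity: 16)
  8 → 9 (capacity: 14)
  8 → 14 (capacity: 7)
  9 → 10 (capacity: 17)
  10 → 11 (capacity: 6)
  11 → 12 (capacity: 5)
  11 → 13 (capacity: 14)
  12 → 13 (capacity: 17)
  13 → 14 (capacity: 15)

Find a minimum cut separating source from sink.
Min cut value = 7, edges: (3,4)

Min cut value: 7
Partition: S = [0, 1, 2, 3], T = [4, 5, 6, 7, 8, 9, 10, 11, 12, 13, 14]
Cut edges: (3,4)

By max-flow min-cut theorem, max flow = min cut = 7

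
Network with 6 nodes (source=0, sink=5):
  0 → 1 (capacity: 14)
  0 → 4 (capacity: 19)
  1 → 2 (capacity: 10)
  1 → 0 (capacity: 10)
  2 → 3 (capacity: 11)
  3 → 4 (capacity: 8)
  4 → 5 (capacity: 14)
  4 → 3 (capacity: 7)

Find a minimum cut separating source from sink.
Min cut value = 14, edges: (4,5)

Min cut value: 14
Partition: S = [0, 1, 2, 3, 4], T = [5]
Cut edges: (4,5)

By max-flow min-cut theorem, max flow = min cut = 14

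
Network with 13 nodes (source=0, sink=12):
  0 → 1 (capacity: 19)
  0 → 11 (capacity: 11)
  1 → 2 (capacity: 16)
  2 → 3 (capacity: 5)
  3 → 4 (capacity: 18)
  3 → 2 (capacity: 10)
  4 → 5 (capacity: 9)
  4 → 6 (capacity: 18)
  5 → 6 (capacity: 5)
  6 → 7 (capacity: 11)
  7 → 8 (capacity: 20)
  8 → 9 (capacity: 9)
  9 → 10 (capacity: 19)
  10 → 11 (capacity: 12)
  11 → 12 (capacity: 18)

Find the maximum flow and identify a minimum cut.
Max flow = 16, Min cut edges: (0,11), (2,3)

Maximum flow: 16
Minimum cut: (0,11), (2,3)
Partition: S = [0, 1, 2], T = [3, 4, 5, 6, 7, 8, 9, 10, 11, 12]

Max-flow min-cut theorem verified: both equal 16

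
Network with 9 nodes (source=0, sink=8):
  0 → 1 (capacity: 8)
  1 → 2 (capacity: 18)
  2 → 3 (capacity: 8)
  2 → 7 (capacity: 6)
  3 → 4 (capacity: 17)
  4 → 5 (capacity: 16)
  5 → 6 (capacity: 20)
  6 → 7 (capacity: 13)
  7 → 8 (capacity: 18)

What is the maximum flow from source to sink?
Maximum flow = 8

Max flow: 8

Flow assignment:
  0 → 1: 8/8
  1 → 2: 8/18
  2 → 3: 2/8
  2 → 7: 6/6
  3 → 4: 2/17
  4 → 5: 2/16
  5 → 6: 2/20
  6 → 7: 2/13
  7 → 8: 8/18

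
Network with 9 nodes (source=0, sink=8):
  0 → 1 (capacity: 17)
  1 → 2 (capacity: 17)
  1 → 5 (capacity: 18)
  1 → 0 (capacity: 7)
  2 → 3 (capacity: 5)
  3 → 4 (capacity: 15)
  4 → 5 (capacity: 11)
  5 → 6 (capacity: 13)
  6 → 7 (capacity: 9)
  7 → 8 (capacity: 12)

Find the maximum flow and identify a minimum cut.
Max flow = 9, Min cut edges: (6,7)

Maximum flow: 9
Minimum cut: (6,7)
Partition: S = [0, 1, 2, 3, 4, 5, 6], T = [7, 8]

Max-flow min-cut theorem verified: both equal 9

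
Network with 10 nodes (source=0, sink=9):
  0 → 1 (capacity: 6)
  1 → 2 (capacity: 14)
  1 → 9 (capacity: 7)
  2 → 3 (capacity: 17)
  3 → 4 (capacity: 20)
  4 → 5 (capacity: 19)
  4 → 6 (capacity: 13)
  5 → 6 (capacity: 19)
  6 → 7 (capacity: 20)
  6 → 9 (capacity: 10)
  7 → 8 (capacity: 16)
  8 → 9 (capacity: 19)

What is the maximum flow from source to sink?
Maximum flow = 6

Max flow: 6

Flow assignment:
  0 → 1: 6/6
  1 → 9: 6/7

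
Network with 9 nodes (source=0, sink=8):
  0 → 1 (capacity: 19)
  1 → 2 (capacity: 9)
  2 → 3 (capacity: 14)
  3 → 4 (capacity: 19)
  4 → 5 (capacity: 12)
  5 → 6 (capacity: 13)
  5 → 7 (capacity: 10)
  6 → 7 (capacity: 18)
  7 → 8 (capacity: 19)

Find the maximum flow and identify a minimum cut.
Max flow = 9, Min cut edges: (1,2)

Maximum flow: 9
Minimum cut: (1,2)
Partition: S = [0, 1], T = [2, 3, 4, 5, 6, 7, 8]

Max-flow min-cut theorem verified: both equal 9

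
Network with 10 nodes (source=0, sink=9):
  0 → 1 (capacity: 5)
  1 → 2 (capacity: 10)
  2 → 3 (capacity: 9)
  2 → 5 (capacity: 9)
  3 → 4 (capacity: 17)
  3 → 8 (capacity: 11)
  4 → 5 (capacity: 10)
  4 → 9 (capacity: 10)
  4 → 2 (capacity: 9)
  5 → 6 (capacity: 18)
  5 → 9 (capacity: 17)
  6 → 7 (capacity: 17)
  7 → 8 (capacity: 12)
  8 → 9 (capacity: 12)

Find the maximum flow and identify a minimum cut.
Max flow = 5, Min cut edges: (0,1)

Maximum flow: 5
Minimum cut: (0,1)
Partition: S = [0], T = [1, 2, 3, 4, 5, 6, 7, 8, 9]

Max-flow min-cut theorem verified: both equal 5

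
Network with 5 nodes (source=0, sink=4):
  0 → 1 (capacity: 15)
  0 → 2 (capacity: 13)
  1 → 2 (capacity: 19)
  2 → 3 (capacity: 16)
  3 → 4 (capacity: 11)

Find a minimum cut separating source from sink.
Min cut value = 11, edges: (3,4)

Min cut value: 11
Partition: S = [0, 1, 2, 3], T = [4]
Cut edges: (3,4)

By max-flow min-cut theorem, max flow = min cut = 11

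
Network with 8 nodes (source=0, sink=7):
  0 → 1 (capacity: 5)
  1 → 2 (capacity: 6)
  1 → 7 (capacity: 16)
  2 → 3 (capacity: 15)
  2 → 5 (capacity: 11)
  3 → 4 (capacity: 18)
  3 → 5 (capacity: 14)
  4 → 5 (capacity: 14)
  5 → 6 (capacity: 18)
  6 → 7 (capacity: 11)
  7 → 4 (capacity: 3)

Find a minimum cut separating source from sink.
Min cut value = 5, edges: (0,1)

Min cut value: 5
Partition: S = [0], T = [1, 2, 3, 4, 5, 6, 7]
Cut edges: (0,1)

By max-flow min-cut theorem, max flow = min cut = 5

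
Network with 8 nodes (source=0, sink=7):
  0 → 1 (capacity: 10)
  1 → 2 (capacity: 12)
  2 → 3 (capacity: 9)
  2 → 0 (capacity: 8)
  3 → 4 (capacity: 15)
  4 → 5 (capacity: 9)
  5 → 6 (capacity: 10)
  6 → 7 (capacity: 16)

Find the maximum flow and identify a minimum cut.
Max flow = 9, Min cut edges: (4,5)

Maximum flow: 9
Minimum cut: (4,5)
Partition: S = [0, 1, 2, 3, 4], T = [5, 6, 7]

Max-flow min-cut theorem verified: both equal 9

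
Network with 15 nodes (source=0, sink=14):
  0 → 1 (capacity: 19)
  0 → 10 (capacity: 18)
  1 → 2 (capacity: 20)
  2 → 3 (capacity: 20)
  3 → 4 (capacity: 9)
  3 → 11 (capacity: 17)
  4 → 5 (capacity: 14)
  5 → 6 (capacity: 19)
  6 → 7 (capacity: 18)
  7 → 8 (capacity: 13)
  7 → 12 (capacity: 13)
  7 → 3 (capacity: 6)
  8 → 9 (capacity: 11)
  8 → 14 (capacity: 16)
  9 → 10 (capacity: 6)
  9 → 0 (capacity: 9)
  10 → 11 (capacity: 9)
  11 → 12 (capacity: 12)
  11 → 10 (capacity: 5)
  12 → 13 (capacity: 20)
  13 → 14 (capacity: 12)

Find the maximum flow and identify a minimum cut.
Max flow = 21, Min cut edges: (3,4), (13,14)

Maximum flow: 21
Minimum cut: (3,4), (13,14)
Partition: S = [0, 1, 2, 3, 9, 10, 11, 12, 13], T = [4, 5, 6, 7, 8, 14]

Max-flow min-cut theorem verified: both equal 21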